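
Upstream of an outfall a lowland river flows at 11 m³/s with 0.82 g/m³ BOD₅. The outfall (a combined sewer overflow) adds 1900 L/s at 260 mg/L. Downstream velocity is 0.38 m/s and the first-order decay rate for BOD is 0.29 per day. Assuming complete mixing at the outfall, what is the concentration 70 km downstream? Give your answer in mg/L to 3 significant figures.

1900 L/s = 1.9 m³/s.
After complete mixing, C₀ = (1.9·260 + 11·0.82) / 12.9 = 38.99 mg/L.
Travel time t = 7e+04 m / 0.38 m/s = 1.842e+05 s = 2.132 d.
C = 38.99·exp(−0.29·2.132) = 38.99·0.5389 = 21.01 mg/L.

21.0 mg/L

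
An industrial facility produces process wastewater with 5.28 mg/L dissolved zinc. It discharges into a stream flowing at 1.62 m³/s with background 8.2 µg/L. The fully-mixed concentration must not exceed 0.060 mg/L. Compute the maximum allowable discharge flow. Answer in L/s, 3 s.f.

16.1 L/s

8.2 µg/L = 0.0082 mg/L.
Mass balance at complete mixing: C_std·(Q_w + Q_r) = Q_w·C_e + Q_r·C_b.
Rearranging, Q_w = Q_r·(C_std − C_b)/(C_e − C_std) = 1.62·(0.06 − 0.0082) / (5.28 − 0.06) = 0.01608 m³/s.
= 16.08 L/s.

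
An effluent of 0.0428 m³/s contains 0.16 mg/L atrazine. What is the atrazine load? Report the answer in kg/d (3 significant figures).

Mass flux = Q·C = 0.0428 m³/s × 0.16 g/m³ = 0.006848 g/s.
= 0.006848 g/s × 86.4 = 0.5917 kg/d.

0.592 kg/d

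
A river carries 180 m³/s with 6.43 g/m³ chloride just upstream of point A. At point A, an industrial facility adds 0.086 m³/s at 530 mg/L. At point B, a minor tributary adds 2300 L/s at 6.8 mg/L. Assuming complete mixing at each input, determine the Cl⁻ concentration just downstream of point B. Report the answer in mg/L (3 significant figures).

6.68 mg/L

After input A: C = (180·6.43 + 0.086·530) / 180.1 = 6.68 mg/L.
2300 L/s = 2.3 m³/s.
After input B: C = (180.1·6.68 + 2.3·6.8) / 182.4 = 6.682 mg/L.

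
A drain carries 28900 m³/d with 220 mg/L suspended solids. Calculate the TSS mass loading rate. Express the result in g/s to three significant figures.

28900 m³/d = 0.3345 m³/s.
Mass flux = Q·C = 0.3345 m³/s × 220 g/m³ = 73.59 g/s.

73.6 g/s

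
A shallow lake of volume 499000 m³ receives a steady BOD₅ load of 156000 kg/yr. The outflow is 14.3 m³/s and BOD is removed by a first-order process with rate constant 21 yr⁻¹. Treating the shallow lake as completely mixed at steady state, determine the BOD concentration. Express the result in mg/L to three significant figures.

0.338 mg/L

Outflow Q = 14.3 m³/s × 3.156e+07 s/yr = 4.513e+08 m³/yr.
Steady-state CSTR mass balance: W = Q·C + k·V·C, so C = W/(Q + kV).
Q + kV = 4.513e+08 + 21·499000 = 4.618e+08 m³/yr.
C = 156000/4.618e+08 = 0.0003378 kg/m³ = 0.3378 mg/L.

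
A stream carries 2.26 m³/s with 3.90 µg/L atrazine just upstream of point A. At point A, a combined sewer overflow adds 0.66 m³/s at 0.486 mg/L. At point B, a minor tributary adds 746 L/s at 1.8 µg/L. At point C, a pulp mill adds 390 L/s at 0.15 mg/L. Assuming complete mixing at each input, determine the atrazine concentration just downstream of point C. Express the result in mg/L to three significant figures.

0.0960 mg/L

3.90 µg/L = 0.0039 mg/L.
After input A: C = (2.26·0.0039 + 0.66·0.486) / 2.92 = 0.1129 mg/L.
746 L/s = 0.746 m³/s.
1.8 µg/L = 0.0018 mg/L.
After input B: C = (2.92·0.1129 + 0.746·0.0018) / 3.666 = 0.09027 mg/L.
390 L/s = 0.39 m³/s.
After input C: C = (3.666·0.09027 + 0.39·0.15) / 4.056 = 0.09601 mg/L.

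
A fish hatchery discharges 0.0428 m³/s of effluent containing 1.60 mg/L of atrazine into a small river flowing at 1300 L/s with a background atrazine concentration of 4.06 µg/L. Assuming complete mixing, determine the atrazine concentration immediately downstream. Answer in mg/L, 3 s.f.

0.0549 mg/L

1300 L/s = 1.3 m³/s.
4.06 µg/L = 0.00406 mg/L.
By mass balance at complete mixing, C = (0.0428·1.6 + 1.3·0.00406) / (0.0428 + 1.3) = 0.07376/1.343 = 0.05493 mg/L.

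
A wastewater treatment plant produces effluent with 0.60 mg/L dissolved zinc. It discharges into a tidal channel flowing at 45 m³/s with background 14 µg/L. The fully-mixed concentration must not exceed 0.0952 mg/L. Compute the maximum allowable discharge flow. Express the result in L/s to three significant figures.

14 µg/L = 0.014 mg/L.
Mass balance at complete mixing: C_std·(Q_w + Q_r) = Q_w·C_e + Q_r·C_b.
Rearranging, Q_w = Q_r·(C_std − C_b)/(C_e − C_std) = 45·(0.0952 − 0.014) / (0.6 − 0.0952) = 7.239 m³/s.
= 7239 L/s.

7240 L/s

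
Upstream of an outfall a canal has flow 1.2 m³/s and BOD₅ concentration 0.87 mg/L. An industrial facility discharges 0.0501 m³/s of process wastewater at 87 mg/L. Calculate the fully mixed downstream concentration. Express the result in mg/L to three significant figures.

Conservation of mass across the mixing zone: C = (0.0501·87 + 1.2·0.87) / (0.0501 + 1.2) = 5.403/1.25 = 4.322 mg/L.

4.32 mg/L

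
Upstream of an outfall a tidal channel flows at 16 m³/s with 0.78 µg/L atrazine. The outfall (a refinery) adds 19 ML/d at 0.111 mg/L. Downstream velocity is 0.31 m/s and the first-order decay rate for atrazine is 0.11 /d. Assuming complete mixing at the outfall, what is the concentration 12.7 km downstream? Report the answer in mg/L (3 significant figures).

0.00216 mg/L

19 ML/d = 0.2199 m³/s.
0.78 µg/L = 0.00078 mg/L.
After complete mixing, C₀ = (0.2199·0.111 + 16·0.00078) / 16.22 = 0.002274 mg/L.
Travel time t = 1.27e+04 m / 0.31 m/s = 4.097e+04 s = 0.4742 d.
C = 0.002274·exp(−0.11·0.4742) = 0.002274·0.9492 = 0.002159 mg/L.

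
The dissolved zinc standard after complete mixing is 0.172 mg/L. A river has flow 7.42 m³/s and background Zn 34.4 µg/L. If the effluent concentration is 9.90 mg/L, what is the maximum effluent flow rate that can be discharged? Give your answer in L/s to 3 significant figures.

105 L/s

34.4 µg/L = 0.0344 mg/L.
Mass balance at complete mixing: C_std·(Q_w + Q_r) = Q_w·C_e + Q_r·C_b.
Rearranging, Q_w = Q_r·(C_std − C_b)/(C_e − C_std) = 7.42·(0.172 − 0.0344) / (9.9 − 0.172) = 0.105 m³/s.
= 105 L/s.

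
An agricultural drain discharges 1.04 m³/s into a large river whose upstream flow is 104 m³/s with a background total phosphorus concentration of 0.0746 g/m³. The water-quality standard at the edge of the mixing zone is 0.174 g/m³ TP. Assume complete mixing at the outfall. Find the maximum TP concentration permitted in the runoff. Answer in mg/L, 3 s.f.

10.1 mg/L

Mass balance: 0.174·105 = 1.04·Cₑ + 104·0.0746.
Cₑ = (18.28 − 7.758) / 1.04 = 10.11 mg/L.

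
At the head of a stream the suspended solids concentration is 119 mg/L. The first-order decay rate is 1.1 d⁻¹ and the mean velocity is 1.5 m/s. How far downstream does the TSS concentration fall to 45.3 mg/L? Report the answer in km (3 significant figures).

114 km

From C = C₀·e^(−kt), t = ln(C₀/C)/k = ln(119/45.3)/1.1 = 0.9658/1.1 = 0.878 d.
Distance = v·t = 1.5 m/s × 7.586e+04 s = 1.138e+05 m = 113.8 km.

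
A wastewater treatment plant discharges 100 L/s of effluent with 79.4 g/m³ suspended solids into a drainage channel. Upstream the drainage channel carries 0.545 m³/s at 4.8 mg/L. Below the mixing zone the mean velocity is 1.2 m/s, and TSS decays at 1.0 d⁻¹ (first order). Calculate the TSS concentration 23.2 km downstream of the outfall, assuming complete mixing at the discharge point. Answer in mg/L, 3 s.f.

100 L/s = 0.1 m³/s.
After complete mixing, C₀ = (0.1·79.4 + 0.545·4.8) / 0.645 = 16.37 mg/L.
Travel time t = 2.32e+04 m / 1.2 m/s = 1.933e+04 s = 0.2238 d.
C = 16.37·exp(−1.0·0.2238) = 16.37·0.7995 = 13.08 mg/L.

13.1 mg/L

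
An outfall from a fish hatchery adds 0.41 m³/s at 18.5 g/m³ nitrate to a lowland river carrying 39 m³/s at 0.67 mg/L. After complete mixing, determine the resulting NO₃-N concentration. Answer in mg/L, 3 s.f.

By mass balance at complete mixing, C = (0.41·18.5 + 39·0.67) / (0.41 + 39) = 33.72/39.41 = 0.8555 mg/L.

0.855 mg/L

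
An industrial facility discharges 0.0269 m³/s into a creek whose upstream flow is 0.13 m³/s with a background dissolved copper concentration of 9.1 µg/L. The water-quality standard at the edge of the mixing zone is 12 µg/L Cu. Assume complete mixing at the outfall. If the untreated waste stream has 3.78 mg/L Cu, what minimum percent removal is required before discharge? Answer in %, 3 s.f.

99.3 %

9.1 µg/L = 0.0091 mg/L.
12 µg/L = 0.012 mg/L.
Mass balance: 0.012·0.1569 = 0.0269·Cₑ + 0.13·0.0091.
Cₑ = (0.001883 − 0.001183) / 0.0269 = 0.02601 mg/L.
Required removal = 1 − 0.02601/3.78 = 99.31 %.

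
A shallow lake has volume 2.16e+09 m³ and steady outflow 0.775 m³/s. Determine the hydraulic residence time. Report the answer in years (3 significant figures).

Q = 0.775 m³/s × 3.156e+07 s/yr = 2.446e+07 m³/yr.
Hydraulic residence time τ = V/Q = 2.16e+09/2.446e+07 = 88.32 yr.

88.3 yr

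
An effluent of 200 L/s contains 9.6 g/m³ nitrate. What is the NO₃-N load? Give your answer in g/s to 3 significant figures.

1.92 g/s

200 L/s = 0.2 m³/s.
Mass flux = Q·C = 0.2 m³/s × 9.6 g/m³ = 1.92 g/s.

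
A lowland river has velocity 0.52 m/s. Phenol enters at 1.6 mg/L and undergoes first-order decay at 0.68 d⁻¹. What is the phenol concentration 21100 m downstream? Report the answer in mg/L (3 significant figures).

1.16 mg/L

Travel time t = 21100 m / 0.52 m/s = 2.11e+04/0.52 = 4.058e+04 s = 0.4696 d.
First-order decay: C = 1.6·exp(−0.68·0.4696) = 1.6·0.7266 = 1.163 mg/L.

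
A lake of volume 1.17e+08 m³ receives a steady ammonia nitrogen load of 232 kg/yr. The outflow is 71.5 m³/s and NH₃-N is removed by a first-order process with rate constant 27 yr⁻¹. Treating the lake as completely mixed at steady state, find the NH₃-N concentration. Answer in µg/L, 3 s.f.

Outflow Q = 71.5 m³/s × 3.156e+07 s/yr = 2.256e+09 m³/yr.
Steady-state CSTR mass balance: W = Q·C + k·V·C, so C = W/(Q + kV).
Q + kV = 2.256e+09 + 27·1.17e+08 = 5.415e+09 m³/yr.
C = 232/5.415e+09 = 4.284e-08 kg/m³ = 4.284e-05 mg/L = 0.04284 µg/L.

0.0428 µg/L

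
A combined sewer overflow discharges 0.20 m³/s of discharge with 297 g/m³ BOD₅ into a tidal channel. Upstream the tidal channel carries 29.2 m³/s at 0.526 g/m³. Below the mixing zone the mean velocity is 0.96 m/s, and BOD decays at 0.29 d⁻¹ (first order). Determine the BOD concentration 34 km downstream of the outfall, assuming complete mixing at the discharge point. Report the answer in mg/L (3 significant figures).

2.26 mg/L

After complete mixing, C₀ = (0.2·297 + 29.2·0.526) / 29.4 = 2.543 mg/L.
Travel time t = 3.4e+04 m / 0.96 m/s = 3.542e+04 s = 0.4099 d.
C = 2.543·exp(−0.29·0.4099) = 2.543·0.8879 = 2.258 mg/L.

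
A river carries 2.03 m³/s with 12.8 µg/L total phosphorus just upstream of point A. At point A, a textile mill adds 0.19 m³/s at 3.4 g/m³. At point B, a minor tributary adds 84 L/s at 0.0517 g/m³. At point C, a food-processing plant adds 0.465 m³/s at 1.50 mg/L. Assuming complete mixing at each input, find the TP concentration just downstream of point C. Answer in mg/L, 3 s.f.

0.496 mg/L

12.8 µg/L = 0.0128 mg/L.
After input A: C = (2.03·0.0128 + 0.19·3.4) / 2.22 = 0.3027 mg/L.
84 L/s = 0.084 m³/s.
After input B: C = (2.22·0.3027 + 0.084·0.0517) / 2.304 = 0.2935 mg/L.
After input C: C = (2.304·0.2935 + 0.465·1.5) / 2.769 = 0.4961 mg/L.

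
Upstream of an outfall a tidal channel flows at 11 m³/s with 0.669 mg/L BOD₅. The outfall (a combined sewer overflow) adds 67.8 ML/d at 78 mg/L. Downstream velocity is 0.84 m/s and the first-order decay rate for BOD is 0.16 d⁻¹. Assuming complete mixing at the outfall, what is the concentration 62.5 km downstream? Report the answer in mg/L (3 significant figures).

67.8 ML/d = 0.7847 m³/s.
After complete mixing, C₀ = (0.7847·78 + 11·0.669) / 11.78 = 5.818 mg/L.
Travel time t = 6.25e+04 m / 0.84 m/s = 7.44e+04 s = 0.8612 d.
C = 5.818·exp(−0.16·0.8612) = 5.818·0.8713 = 5.069 mg/L.

5.07 mg/L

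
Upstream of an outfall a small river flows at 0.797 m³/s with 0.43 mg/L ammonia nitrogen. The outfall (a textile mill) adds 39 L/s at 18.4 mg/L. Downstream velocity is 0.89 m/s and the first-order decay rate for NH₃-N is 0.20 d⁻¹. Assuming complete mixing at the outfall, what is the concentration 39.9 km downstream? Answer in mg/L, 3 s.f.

1.14 mg/L

39 L/s = 0.039 m³/s.
After complete mixing, C₀ = (0.039·18.4 + 0.797·0.43) / 0.836 = 1.268 mg/L.
Travel time t = 3.99e+04 m / 0.89 m/s = 4.483e+04 s = 0.5189 d.
C = 1.268·exp(−0.20·0.5189) = 1.268·0.9014 = 1.143 mg/L.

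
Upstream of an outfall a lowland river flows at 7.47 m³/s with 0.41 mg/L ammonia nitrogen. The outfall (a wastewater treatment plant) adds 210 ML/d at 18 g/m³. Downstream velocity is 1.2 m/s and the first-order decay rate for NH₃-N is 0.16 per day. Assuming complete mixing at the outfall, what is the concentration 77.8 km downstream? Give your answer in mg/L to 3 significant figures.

4.19 mg/L

210 ML/d = 2.431 m³/s.
After complete mixing, C₀ = (2.431·18 + 7.47·0.41) / 9.901 = 4.728 mg/L.
Travel time t = 7.78e+04 m / 1.2 m/s = 6.483e+04 s = 0.7504 d.
C = 4.728·exp(−0.16·0.7504) = 4.728·0.8869 = 4.193 mg/L.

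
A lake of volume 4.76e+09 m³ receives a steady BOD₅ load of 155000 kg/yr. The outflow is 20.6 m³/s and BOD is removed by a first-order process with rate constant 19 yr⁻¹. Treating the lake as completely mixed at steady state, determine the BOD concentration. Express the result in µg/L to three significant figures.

1.70 µg/L

Outflow Q = 20.6 m³/s × 3.156e+07 s/yr = 6.501e+08 m³/yr.
Steady-state CSTR mass balance: W = Q·C + k·V·C, so C = W/(Q + kV).
Q + kV = 6.501e+08 + 19·4.76e+09 = 9.109e+10 m³/yr.
C = 155000/9.109e+10 = 1.702e-06 kg/m³ = 0.001702 mg/L = 1.702 µg/L.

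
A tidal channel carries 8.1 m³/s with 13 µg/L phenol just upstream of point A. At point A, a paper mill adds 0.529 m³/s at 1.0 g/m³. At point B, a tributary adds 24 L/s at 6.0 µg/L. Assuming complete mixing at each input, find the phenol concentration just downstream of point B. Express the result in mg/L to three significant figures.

13 µg/L = 0.013 mg/L.
After input A: C = (8.1·0.013 + 0.529·1) / 8.629 = 0.07351 mg/L.
24 L/s = 0.024 m³/s.
6.0 µg/L = 0.006 mg/L.
After input B: C = (8.629·0.07351 + 0.024·0.006) / 8.653 = 0.07332 mg/L.

0.0733 mg/L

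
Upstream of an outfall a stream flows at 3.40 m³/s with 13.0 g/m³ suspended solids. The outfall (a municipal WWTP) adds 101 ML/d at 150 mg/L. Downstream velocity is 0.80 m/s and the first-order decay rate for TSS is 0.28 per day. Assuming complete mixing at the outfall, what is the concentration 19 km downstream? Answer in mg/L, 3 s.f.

101 ML/d = 1.169 m³/s.
After complete mixing, C₀ = (1.169·150 + 3.4·13) / 4.569 = 48.05 mg/L.
Travel time t = 1.9e+04 m / 0.80 m/s = 2.375e+04 s = 0.2749 d.
C = 48.05·exp(−0.28·0.2749) = 48.05·0.9259 = 44.49 mg/L.

44.5 mg/L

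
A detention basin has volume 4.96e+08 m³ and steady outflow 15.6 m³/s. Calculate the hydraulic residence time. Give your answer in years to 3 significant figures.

1.01 yr

Q = 15.6 m³/s × 3.156e+07 s/yr = 4.923e+08 m³/yr.
Hydraulic residence time τ = V/Q = 4.96e+08/4.923e+08 = 1.008 yr.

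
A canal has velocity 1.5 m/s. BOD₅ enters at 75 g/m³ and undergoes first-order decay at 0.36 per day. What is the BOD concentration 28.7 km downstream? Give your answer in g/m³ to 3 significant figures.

Travel time t = 28.7 km / 1.5 m/s = 2.87e+04/1.5 = 1.913e+04 s = 0.2215 d.
First-order decay: C = 75·exp(−0.36·0.2215) = 75·0.9234 = 69.25 g/m³.

69.3 g/m³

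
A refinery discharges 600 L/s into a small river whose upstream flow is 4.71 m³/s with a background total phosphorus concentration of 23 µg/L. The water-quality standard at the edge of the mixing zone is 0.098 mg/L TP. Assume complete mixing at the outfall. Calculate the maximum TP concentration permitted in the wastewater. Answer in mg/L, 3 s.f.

600 L/s = 0.6 m³/s.
23 µg/L = 0.023 mg/L.
Mass balance: 0.098·5.31 = 0.6·Cₑ + 4.71·0.023.
Cₑ = (0.5204 − 0.1083) / 0.6 = 0.6867 mg/L.

0.687 mg/L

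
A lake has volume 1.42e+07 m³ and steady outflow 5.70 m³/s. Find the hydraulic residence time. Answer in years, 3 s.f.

Q = 5.70 m³/s × 3.156e+07 s/yr = 1.799e+08 m³/yr.
Hydraulic residence time τ = V/Q = 1.42e+07/1.799e+08 = 0.07894 yr.

0.0789 yr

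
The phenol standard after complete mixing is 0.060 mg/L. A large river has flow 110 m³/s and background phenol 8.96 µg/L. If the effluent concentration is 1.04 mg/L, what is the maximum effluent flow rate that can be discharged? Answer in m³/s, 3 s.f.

8.96 µg/L = 0.00896 mg/L.
Mass balance at complete mixing: C_std·(Q_w + Q_r) = Q_w·C_e + Q_r·C_b.
Rearranging, Q_w = Q_r·(C_std − C_b)/(C_e − C_std) = 110·(0.06 − 0.00896) / (1.04 − 0.06) = 5.729 m³/s.

5.73 m³/s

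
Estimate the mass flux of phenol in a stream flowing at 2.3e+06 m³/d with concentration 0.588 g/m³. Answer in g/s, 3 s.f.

15.7 g/s

2.3e+06 m³/d = 26.62 m³/s.
Mass flux = Q·C = 26.62 m³/s × 0.588 g/m³ = 15.65 g/s.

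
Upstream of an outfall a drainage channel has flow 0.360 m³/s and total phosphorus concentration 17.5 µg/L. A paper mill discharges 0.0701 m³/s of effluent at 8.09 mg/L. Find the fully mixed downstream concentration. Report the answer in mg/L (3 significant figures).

1.33 mg/L

17.5 µg/L = 0.0175 mg/L.
Conservation of mass across the mixing zone: C = (0.0701·8.09 + 0.36·0.0175) / (0.0701 + 0.36) = 0.5734/0.4301 = 1.333 mg/L.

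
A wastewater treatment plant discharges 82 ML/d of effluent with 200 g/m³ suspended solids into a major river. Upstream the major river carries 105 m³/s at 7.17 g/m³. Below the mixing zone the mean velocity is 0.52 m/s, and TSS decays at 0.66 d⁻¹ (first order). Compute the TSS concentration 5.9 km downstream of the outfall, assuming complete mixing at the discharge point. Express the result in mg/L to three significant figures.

8.16 mg/L

82 ML/d = 0.9491 m³/s.
After complete mixing, C₀ = (0.9491·200 + 105·7.17) / 105.9 = 8.897 mg/L.
Travel time t = 5900 m / 0.52 m/s = 1.135e+04 s = 0.1313 d.
C = 8.897·exp(−0.66·0.1313) = 8.897·0.917 = 8.159 mg/L.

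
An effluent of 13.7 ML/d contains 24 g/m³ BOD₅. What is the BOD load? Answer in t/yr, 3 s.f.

120 t/yr

13.7 ML/d = 0.1586 m³/s.
Mass flux = Q·C = 0.1586 m³/s × 24 g/m³ = 3.806 g/s.
= 3.806 g/s × 31.56 = 120.1 t/yr.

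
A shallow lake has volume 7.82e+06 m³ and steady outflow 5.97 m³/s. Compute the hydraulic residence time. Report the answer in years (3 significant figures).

Q = 5.97 m³/s × 3.156e+07 s/yr = 1.884e+08 m³/yr.
Hydraulic residence time τ = V/Q = 7.82e+06/1.884e+08 = 0.04151 yr.

0.0415 yr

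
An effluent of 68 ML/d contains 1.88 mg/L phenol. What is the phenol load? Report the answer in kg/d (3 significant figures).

128 kg/d

68 ML/d = 0.787 m³/s.
Mass flux = Q·C = 0.787 m³/s × 1.88 g/m³ = 1.48 g/s.
= 1.48 g/s × 86.4 = 127.8 kg/d.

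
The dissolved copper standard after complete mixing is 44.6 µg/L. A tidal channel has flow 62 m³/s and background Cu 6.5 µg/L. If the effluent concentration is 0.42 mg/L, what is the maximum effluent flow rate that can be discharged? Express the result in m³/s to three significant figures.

6.29 m³/s

6.5 µg/L = 0.0065 mg/L.
44.6 µg/L = 0.0446 mg/L.
Mass balance at complete mixing: C_std·(Q_w + Q_r) = Q_w·C_e + Q_r·C_b.
Rearranging, Q_w = Q_r·(C_std − C_b)/(C_e − C_std) = 62·(0.0446 − 0.0065) / (0.42 − 0.0446) = 6.292 m³/s.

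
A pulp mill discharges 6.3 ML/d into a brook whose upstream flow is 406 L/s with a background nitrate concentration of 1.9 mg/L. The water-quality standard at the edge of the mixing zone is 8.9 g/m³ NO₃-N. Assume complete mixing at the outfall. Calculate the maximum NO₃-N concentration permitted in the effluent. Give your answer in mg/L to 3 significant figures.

47.9 mg/L

6.3 ML/d = 0.07292 m³/s.
406 L/s = 0.406 m³/s.
Mass balance: 8.9·0.4789 = 0.07292·Cₑ + 0.406·1.9.
Cₑ = (4.262 − 0.7714) / 0.07292 = 47.88 mg/L.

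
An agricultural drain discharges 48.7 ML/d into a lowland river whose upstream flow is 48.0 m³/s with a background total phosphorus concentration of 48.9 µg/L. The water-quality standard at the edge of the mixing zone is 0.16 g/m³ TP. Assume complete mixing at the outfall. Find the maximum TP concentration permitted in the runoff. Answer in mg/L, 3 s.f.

48.7 ML/d = 0.5637 m³/s.
48.9 µg/L = 0.0489 mg/L.
Mass balance: 0.16·48.56 = 0.5637·Cₑ + 48·0.0489.
Cₑ = (7.77 − 2.347) / 0.5637 = 9.621 mg/L.

9.62 mg/L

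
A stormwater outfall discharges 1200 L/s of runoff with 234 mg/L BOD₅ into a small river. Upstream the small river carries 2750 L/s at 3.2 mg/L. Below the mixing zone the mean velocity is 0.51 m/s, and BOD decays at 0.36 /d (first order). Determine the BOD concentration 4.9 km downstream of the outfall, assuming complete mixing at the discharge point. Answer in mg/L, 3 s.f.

70.4 mg/L

1200 L/s = 1.2 m³/s.
2750 L/s = 2.75 m³/s.
After complete mixing, C₀ = (1.2·234 + 2.75·3.2) / 3.95 = 73.32 mg/L.
Travel time t = 4900 m / 0.51 m/s = 9608 s = 0.1112 d.
C = 73.32·exp(−0.36·0.1112) = 73.32·0.9608 = 70.44 mg/L.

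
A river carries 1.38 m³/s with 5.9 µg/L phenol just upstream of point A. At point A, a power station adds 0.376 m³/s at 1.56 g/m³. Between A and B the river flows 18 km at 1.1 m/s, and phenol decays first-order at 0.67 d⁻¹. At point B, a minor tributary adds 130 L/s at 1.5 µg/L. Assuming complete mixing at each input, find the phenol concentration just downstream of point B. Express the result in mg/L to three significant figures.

5.9 µg/L = 0.0059 mg/L.
After input A: C = (1.38·0.0059 + 0.376·1.56) / 1.756 = 0.3387 mg/L.
Over the 18 km reach to input B (t = 1.636e+04 s = 0.1894 d), decay gives C = 0.3387·exp(−0.67·0.1894) = 0.2983 mg/L.
130 L/s = 0.13 m³/s.
1.5 µg/L = 0.0015 mg/L.
After input B: C = (1.756·0.2983 + 0.13·0.0015) / 1.886 = 0.2778 mg/L.

0.278 mg/L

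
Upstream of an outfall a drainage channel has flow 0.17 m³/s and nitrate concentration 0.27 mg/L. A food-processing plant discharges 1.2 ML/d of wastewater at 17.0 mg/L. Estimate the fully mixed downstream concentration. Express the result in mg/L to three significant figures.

1.2 ML/d = 0.01389 m³/s.
Conservation of mass across the mixing zone: C = (0.01389·17 + 0.17·0.27) / (0.01389 + 0.17) = 0.282/0.1839 = 1.534 mg/L.

1.53 mg/L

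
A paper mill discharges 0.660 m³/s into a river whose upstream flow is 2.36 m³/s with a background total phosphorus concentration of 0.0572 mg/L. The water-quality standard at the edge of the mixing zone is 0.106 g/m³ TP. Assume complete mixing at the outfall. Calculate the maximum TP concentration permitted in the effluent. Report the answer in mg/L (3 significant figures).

Mass balance: 0.106·3.02 = 0.66·Cₑ + 2.36·0.0572.
Cₑ = (0.3201 − 0.135) / 0.66 = 0.2805 mg/L.

0.280 mg/L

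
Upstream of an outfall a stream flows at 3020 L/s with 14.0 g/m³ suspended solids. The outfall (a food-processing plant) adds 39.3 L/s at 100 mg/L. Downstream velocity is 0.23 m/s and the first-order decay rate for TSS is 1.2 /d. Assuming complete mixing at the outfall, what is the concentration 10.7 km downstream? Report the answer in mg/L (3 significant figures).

39.3 L/s = 0.0393 m³/s.
3020 L/s = 3.02 m³/s.
After complete mixing, C₀ = (0.0393·100 + 3.02·14) / 3.059 = 15.1 mg/L.
Travel time t = 1.07e+04 m / 0.23 m/s = 4.652e+04 s = 0.5384 d.
C = 15.1·exp(−1.2·0.5384) = 15.1·0.5241 = 7.916 mg/L.

7.92 mg/L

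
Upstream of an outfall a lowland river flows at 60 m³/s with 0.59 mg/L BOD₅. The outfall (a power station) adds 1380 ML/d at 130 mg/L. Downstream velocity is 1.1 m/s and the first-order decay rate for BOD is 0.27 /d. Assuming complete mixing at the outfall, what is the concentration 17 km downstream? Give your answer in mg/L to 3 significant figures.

1380 ML/d = 15.97 m³/s.
After complete mixing, C₀ = (15.97·130 + 60·0.59) / 75.97 = 27.8 mg/L.
Travel time t = 1.7e+04 m / 1.1 m/s = 1.545e+04 s = 0.1789 d.
C = 27.8·exp(−0.27·0.1789) = 27.8·0.9529 = 26.49 mg/L.

26.5 mg/L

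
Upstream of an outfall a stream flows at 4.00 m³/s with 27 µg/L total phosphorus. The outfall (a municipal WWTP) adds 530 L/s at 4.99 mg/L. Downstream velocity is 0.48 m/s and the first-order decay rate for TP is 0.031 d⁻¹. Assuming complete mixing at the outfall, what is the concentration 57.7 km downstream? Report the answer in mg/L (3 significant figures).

530 L/s = 0.53 m³/s.
27 µg/L = 0.027 mg/L.
After complete mixing, C₀ = (0.53·4.99 + 4·0.027) / 4.53 = 0.6077 mg/L.
Travel time t = 5.77e+04 m / 0.48 m/s = 1.202e+05 s = 1.391 d.
C = 0.6077·exp(−0.031·1.391) = 0.6077·0.9578 = 0.582 mg/L.

0.582 mg/L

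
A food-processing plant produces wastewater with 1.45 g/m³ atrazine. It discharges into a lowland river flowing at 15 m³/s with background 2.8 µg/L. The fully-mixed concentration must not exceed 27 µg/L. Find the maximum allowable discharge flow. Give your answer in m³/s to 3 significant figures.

2.8 µg/L = 0.0028 mg/L.
27 µg/L = 0.027 mg/L.
Mass balance at complete mixing: C_std·(Q_w + Q_r) = Q_w·C_e + Q_r·C_b.
Rearranging, Q_w = Q_r·(C_std − C_b)/(C_e − C_std) = 15·(0.027 − 0.0028) / (1.45 − 0.027) = 0.2551 m³/s.

0.255 m³/s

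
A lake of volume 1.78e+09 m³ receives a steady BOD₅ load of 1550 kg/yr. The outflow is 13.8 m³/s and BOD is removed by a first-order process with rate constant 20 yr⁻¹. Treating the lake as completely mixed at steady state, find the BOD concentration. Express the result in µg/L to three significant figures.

0.0430 µg/L

Outflow Q = 13.8 m³/s × 3.156e+07 s/yr = 4.355e+08 m³/yr.
Steady-state CSTR mass balance: W = Q·C + k·V·C, so C = W/(Q + kV).
Q + kV = 4.355e+08 + 20·1.78e+09 = 3.604e+10 m³/yr.
C = 1550/3.604e+10 = 4.301e-08 kg/m³ = 4.301e-05 mg/L = 0.04301 µg/L.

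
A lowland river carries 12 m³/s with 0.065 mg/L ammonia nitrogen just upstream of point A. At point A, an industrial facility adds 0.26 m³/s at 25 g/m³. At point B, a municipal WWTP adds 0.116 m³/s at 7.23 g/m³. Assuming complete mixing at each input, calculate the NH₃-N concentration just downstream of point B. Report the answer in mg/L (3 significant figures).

After input A: C = (12·0.065 + 0.26·25) / 12.26 = 0.5938 mg/L.
After input B: C = (12.26·0.5938 + 0.116·7.23) / 12.38 = 0.656 mg/L.

0.656 mg/L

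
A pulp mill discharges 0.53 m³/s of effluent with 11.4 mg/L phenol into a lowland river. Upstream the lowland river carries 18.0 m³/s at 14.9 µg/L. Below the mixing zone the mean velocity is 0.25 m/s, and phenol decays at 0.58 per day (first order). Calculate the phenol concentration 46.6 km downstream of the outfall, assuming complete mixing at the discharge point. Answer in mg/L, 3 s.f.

0.0974 mg/L

14.9 µg/L = 0.0149 mg/L.
After complete mixing, C₀ = (0.53·11.4 + 18·0.0149) / 18.53 = 0.3405 mg/L.
Travel time t = 4.66e+04 m / 0.25 m/s = 1.864e+05 s = 2.157 d.
C = 0.3405·exp(−0.58·2.157) = 0.3405·0.2861 = 0.09744 mg/L.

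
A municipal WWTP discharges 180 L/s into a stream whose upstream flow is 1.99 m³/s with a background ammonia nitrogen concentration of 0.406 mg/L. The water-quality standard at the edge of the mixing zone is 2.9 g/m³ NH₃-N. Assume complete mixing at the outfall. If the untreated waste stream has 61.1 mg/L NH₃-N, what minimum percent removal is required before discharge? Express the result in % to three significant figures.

50.1 %

180 L/s = 0.18 m³/s.
Mass balance: 2.9·2.17 = 0.18·Cₑ + 1.99·0.406.
Cₑ = (6.293 − 0.8079) / 0.18 = 30.47 mg/L.
Required removal = 1 − 30.47/61.1 = 50.13 %.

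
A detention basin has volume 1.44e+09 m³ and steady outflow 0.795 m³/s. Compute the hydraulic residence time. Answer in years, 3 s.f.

57.4 yr

Q = 0.795 m³/s × 3.156e+07 s/yr = 2.509e+07 m³/yr.
Hydraulic residence time τ = V/Q = 1.44e+09/2.509e+07 = 57.4 yr.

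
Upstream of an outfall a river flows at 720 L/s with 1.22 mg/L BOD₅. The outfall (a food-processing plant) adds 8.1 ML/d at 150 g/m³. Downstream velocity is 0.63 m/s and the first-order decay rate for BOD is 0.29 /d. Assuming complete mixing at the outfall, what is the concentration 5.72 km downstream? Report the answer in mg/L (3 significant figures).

8.1 ML/d = 0.09375 m³/s.
720 L/s = 0.72 m³/s.
After complete mixing, C₀ = (0.09375·150 + 0.72·1.22) / 0.8137 = 18.36 mg/L.
Travel time t = 5720 m / 0.63 m/s = 9079 s = 0.1051 d.
C = 18.36·exp(−0.29·0.1051) = 18.36·0.97 = 17.81 mg/L.

17.8 mg/L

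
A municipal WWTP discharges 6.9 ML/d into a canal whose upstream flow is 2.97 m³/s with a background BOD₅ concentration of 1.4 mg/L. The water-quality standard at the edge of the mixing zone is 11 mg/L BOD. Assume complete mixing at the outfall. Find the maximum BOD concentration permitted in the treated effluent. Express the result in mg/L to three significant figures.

368 mg/L

6.9 ML/d = 0.07986 m³/s.
Mass balance: 11·3.05 = 0.07986·Cₑ + 2.97·1.4.
Cₑ = (33.55 − 4.158) / 0.07986 = 368 mg/L.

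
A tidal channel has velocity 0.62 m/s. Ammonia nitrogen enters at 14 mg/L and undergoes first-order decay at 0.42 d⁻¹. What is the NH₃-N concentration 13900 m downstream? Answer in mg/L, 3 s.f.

Travel time t = 13900 m / 0.62 m/s = 1.39e+04/0.62 = 2.242e+04 s = 0.2595 d.
First-order decay: C = 14·exp(−0.42·0.2595) = 14·0.8967 = 12.55 mg/L.

12.6 mg/L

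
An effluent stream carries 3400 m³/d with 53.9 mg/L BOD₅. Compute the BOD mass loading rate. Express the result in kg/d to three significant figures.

3400 m³/d = 0.03935 m³/s.
Mass flux = Q·C = 0.03935 m³/s × 53.9 g/m³ = 2.121 g/s.
= 2.121 g/s × 86.4 = 183.3 kg/d.

183 kg/d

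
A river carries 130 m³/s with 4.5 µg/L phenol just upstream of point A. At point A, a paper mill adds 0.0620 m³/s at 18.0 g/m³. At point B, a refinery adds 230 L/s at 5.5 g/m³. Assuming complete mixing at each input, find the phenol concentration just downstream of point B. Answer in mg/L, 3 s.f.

4.5 µg/L = 0.0045 mg/L.
After input A: C = (130·0.0045 + 0.062·18) / 130.1 = 0.01308 mg/L.
230 L/s = 0.23 m³/s.
After input B: C = (130.1·0.01308 + 0.23·5.5) / 130.3 = 0.02276 mg/L.

0.0228 mg/L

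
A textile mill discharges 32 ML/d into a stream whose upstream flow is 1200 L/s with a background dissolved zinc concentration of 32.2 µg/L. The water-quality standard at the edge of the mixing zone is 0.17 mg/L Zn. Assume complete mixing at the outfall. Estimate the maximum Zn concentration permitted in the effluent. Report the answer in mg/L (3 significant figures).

32 ML/d = 0.3704 m³/s.
1200 L/s = 1.2 m³/s.
32.2 µg/L = 0.0322 mg/L.
Mass balance: 0.17·1.57 = 0.3704·Cₑ + 1.2·0.0322.
Cₑ = (0.267 − 0.03864) / 0.3704 = 0.6165 mg/L.

0.616 mg/L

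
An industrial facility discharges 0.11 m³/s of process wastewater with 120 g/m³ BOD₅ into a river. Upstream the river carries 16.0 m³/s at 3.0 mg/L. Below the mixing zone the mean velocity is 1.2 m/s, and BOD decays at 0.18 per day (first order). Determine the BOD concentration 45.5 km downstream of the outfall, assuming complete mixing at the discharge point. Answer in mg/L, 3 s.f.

After complete mixing, C₀ = (0.11·120 + 16·3) / 16.11 = 3.799 mg/L.
Travel time t = 4.55e+04 m / 1.2 m/s = 3.792e+04 s = 0.4389 d.
C = 3.799·exp(−0.18·0.4389) = 3.799·0.924 = 3.51 mg/L.

3.51 mg/L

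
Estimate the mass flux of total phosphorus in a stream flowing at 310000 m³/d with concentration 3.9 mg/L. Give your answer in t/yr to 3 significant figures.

310000 m³/d = 3.588 m³/s.
Mass flux = Q·C = 3.588 m³/s × 3.9 g/m³ = 13.99 g/s.
= 13.99 g/s × 31.56 = 441.6 t/yr.

442 t/yr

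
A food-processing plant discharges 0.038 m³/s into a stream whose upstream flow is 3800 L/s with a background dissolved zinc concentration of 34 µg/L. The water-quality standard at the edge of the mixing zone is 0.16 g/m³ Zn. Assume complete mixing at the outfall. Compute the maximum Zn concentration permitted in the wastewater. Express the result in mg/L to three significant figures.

12.8 mg/L

3800 L/s = 3.8 m³/s.
34 µg/L = 0.034 mg/L.
Mass balance: 0.16·3.838 = 0.038·Cₑ + 3.8·0.034.
Cₑ = (0.6141 − 0.1292) / 0.038 = 12.76 mg/L.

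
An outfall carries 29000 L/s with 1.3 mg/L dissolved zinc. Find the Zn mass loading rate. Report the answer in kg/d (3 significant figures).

29000 L/s = 29 m³/s.
Mass flux = Q·C = 29 m³/s × 1.3 g/m³ = 37.7 g/s.
= 37.7 g/s × 86.4 = 3257 kg/d.

3260 kg/d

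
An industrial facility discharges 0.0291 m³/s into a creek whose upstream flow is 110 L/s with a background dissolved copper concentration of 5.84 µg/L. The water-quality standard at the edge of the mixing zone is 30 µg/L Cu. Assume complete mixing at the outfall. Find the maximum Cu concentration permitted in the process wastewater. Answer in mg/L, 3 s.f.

110 L/s = 0.11 m³/s.
5.84 µg/L = 0.00584 mg/L.
30 µg/L = 0.03 mg/L.
Mass balance: 0.03·0.1391 = 0.0291·Cₑ + 0.11·0.00584.
Cₑ = (0.004173 − 0.0006424) / 0.0291 = 0.1213 mg/L.

0.121 mg/L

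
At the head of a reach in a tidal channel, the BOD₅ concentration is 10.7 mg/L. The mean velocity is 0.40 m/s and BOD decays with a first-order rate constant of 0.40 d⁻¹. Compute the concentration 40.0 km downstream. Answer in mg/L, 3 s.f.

Travel time t = 40.0 km / 0.40 m/s = 4e+04/0.40 = 1e+05 s = 1.157 d.
First-order decay: C = 10.7·exp(−0.40·1.157) = 10.7·0.6294 = 6.735 mg/L.

6.73 mg/L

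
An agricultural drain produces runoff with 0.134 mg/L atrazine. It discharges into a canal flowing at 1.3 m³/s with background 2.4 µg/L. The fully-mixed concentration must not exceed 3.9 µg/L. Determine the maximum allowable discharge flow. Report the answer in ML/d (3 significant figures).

2.4 µg/L = 0.0024 mg/L.
3.9 µg/L = 0.0039 mg/L.
Mass balance at complete mixing: C_std·(Q_w + Q_r) = Q_w·C_e + Q_r·C_b.
Rearranging, Q_w = Q_r·(C_std − C_b)/(C_e − C_std) = 1.3·(0.0039 − 0.0024) / (0.134 − 0.0039) = 0.01499 m³/s.
= 1.295 ML/d.

1.30 ML/d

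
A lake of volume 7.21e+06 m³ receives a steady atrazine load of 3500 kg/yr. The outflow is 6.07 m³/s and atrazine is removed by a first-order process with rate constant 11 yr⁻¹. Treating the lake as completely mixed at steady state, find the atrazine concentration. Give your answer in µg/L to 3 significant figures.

12.9 µg/L

Outflow Q = 6.07 m³/s × 3.156e+07 s/yr = 1.916e+08 m³/yr.
Steady-state CSTR mass balance: W = Q·C + k·V·C, so C = W/(Q + kV).
Q + kV = 1.916e+08 + 11·7.21e+06 = 2.709e+08 m³/yr.
C = 3500/2.709e+08 = 1.292e-05 kg/m³ = 0.01292 mg/L = 12.92 µg/L.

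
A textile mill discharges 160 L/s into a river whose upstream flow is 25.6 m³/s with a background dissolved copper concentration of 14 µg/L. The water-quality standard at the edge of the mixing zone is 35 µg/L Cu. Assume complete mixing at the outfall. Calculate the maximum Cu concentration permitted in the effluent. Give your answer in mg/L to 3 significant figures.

160 L/s = 0.16 m³/s.
14 µg/L = 0.014 mg/L.
35 µg/L = 0.035 mg/L.
Mass balance: 0.035·25.76 = 0.16·Cₑ + 25.6·0.014.
Cₑ = (0.9016 − 0.3584) / 0.16 = 3.395 mg/L.

3.40 mg/L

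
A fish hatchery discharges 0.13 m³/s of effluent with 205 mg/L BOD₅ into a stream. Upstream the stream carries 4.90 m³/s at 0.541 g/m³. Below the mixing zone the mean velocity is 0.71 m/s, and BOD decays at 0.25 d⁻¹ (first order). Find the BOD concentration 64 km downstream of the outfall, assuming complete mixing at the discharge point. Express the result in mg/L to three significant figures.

4.49 mg/L

After complete mixing, C₀ = (0.13·205 + 4.9·0.541) / 5.03 = 5.825 mg/L.
Travel time t = 6.4e+04 m / 0.71 m/s = 9.014e+04 s = 1.043 d.
C = 5.825·exp(−0.25·1.043) = 5.825·0.7704 = 4.488 mg/L.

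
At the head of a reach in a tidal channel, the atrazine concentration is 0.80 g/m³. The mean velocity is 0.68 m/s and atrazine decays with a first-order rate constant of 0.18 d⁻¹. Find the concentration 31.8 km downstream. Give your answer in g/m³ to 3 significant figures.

Travel time t = 31.8 km / 0.68 m/s = 3.18e+04/0.68 = 4.676e+04 s = 0.5413 d.
First-order decay: C = 0.80·exp(−0.18·0.5413) = 0.80·0.9072 = 0.7257 g/m³.

0.726 g/m³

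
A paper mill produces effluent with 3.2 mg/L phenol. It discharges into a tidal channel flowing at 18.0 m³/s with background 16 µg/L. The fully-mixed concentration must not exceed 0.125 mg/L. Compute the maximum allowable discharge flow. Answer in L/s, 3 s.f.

638 L/s

16 µg/L = 0.016 mg/L.
Mass balance at complete mixing: C_std·(Q_w + Q_r) = Q_w·C_e + Q_r·C_b.
Rearranging, Q_w = Q_r·(C_std − C_b)/(C_e − C_std) = 18.0·(0.125 − 0.016) / (3.2 − 0.125) = 0.638 m³/s.
= 638 L/s.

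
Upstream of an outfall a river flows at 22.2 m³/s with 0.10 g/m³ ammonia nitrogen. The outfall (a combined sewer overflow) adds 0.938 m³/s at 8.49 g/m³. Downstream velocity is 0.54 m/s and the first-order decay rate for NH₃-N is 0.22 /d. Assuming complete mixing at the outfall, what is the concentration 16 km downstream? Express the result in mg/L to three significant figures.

After complete mixing, C₀ = (0.938·8.49 + 22.2·0.1) / 23.14 = 0.4401 mg/L.
Travel time t = 1.6e+04 m / 0.54 m/s = 2.963e+04 s = 0.3429 d.
C = 0.4401·exp(−0.22·0.3429) = 0.4401·0.9273 = 0.4081 mg/L.

0.408 mg/L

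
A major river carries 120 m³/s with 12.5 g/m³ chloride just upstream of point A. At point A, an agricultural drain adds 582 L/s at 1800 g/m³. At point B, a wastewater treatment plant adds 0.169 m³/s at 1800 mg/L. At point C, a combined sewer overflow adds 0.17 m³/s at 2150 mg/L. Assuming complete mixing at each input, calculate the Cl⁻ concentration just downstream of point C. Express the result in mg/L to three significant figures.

26.6 mg/L

582 L/s = 0.582 m³/s.
After input A: C = (120·12.5 + 0.582·1800) / 120.6 = 21.13 mg/L.
After input B: C = (120.6·21.13 + 0.169·1800) / 120.8 = 23.62 mg/L.
After input C: C = (120.8·23.62 + 0.17·2150) / 120.9 = 26.61 mg/L.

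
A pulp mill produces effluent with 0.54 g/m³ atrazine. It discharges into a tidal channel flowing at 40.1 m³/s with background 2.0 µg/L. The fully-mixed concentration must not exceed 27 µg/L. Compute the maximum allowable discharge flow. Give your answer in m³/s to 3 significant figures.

1.95 m³/s

2.0 µg/L = 0.002 mg/L.
27 µg/L = 0.027 mg/L.
Mass balance at complete mixing: C_std·(Q_w + Q_r) = Q_w·C_e + Q_r·C_b.
Rearranging, Q_w = Q_r·(C_std − C_b)/(C_e − C_std) = 40.1·(0.027 − 0.002) / (0.54 − 0.027) = 1.954 m³/s.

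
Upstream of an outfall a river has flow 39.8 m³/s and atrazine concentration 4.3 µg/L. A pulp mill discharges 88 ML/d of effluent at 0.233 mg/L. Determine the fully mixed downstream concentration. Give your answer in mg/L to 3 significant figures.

88 ML/d = 1.019 m³/s.
4.3 µg/L = 0.0043 mg/L.
Flow-weighted mixing gives C = (1.019·0.233 + 39.8·0.0043) / (1.019 + 39.8) = 0.4085/40.82 = 0.01001 mg/L.

0.0100 mg/L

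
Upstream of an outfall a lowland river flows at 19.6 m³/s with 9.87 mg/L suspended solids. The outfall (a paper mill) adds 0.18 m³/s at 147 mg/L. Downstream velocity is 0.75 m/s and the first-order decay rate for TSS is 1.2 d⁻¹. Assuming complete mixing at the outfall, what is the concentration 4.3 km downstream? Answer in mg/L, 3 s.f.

10.3 mg/L

After complete mixing, C₀ = (0.18·147 + 19.6·9.87) / 19.78 = 11.12 mg/L.
Travel time t = 4300 m / 0.75 m/s = 5733 s = 0.06636 d.
C = 11.12·exp(−1.2·0.06636) = 11.12·0.9235 = 10.27 mg/L.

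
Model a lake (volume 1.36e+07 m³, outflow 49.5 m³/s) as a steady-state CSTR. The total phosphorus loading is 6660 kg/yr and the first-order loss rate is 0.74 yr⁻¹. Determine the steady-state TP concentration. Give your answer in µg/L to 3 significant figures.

Outflow Q = 49.5 m³/s × 3.156e+07 s/yr = 1.562e+09 m³/yr.
Steady-state CSTR mass balance: W = Q·C + k·V·C, so C = W/(Q + kV).
Q + kV = 1.562e+09 + 0.74·1.36e+07 = 1.572e+09 m³/yr.
C = 6660/1.572e+09 = 4.236e-06 kg/m³ = 0.004236 mg/L = 4.236 µg/L.

4.24 µg/L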